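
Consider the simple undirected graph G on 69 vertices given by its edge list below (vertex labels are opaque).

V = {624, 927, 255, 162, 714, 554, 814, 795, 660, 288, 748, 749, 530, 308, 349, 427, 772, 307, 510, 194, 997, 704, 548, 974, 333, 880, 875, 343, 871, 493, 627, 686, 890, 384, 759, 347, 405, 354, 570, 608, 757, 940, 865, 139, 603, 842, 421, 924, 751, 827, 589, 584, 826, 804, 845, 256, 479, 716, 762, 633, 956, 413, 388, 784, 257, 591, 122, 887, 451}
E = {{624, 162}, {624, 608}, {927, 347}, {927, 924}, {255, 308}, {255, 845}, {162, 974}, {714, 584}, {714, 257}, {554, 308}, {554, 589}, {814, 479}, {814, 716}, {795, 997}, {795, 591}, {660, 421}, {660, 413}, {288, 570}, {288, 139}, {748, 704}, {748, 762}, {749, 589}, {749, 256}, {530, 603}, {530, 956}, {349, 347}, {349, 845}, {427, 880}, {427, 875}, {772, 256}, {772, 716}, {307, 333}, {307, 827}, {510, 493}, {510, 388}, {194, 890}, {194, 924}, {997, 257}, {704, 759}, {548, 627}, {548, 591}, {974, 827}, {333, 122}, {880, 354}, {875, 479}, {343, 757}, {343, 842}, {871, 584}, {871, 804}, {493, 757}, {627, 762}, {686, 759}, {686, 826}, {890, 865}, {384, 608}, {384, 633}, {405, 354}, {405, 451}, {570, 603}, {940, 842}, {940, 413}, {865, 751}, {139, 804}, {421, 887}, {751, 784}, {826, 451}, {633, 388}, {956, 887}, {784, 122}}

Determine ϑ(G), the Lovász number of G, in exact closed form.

69*cos(pi/69)/(cos(pi/69) + 1)

Vertex 343 has 2 neighbors: 757, 842.
Vertex 333 has 2 neighbors: 307, 122.
Vertex 826 has 2 neighbors: 686, 451.
N(122) = {333, 784}, |N(122)| = 2.
69-vertex 2-regular graph: this is C_{69}, the 69-cycle.
The 35 distinct eigenvalues: [2.0, 1.992, 1.967, 1.926, 1.869, 1.796, 1.709, 1.607, 1.492, 1.365, 1.227, 1.078, 0.92, 0.755, 0.583, 0.407, 0.227, 0.046, -0.136, -0.317, -0.496, -0.67, -0.838, -1.0, -1.153, -1.297, -1.43, -1.551, -1.66, -1.754, -1.834, -1.899, -1.948, -1.981, -1.998].
With N=69: ϑ(G) = 69·(-(-1)*2*cos(pi/69))/(2−(-2*cos(pi/69))) = 69*cos(pi/69)/(cos(pi/69) + 1).
= 34.48211410… (decimal).
Check 34 ≤ 69*cos(pi/69)/(cos(pi/69) + 1) ≤ 35: both strict.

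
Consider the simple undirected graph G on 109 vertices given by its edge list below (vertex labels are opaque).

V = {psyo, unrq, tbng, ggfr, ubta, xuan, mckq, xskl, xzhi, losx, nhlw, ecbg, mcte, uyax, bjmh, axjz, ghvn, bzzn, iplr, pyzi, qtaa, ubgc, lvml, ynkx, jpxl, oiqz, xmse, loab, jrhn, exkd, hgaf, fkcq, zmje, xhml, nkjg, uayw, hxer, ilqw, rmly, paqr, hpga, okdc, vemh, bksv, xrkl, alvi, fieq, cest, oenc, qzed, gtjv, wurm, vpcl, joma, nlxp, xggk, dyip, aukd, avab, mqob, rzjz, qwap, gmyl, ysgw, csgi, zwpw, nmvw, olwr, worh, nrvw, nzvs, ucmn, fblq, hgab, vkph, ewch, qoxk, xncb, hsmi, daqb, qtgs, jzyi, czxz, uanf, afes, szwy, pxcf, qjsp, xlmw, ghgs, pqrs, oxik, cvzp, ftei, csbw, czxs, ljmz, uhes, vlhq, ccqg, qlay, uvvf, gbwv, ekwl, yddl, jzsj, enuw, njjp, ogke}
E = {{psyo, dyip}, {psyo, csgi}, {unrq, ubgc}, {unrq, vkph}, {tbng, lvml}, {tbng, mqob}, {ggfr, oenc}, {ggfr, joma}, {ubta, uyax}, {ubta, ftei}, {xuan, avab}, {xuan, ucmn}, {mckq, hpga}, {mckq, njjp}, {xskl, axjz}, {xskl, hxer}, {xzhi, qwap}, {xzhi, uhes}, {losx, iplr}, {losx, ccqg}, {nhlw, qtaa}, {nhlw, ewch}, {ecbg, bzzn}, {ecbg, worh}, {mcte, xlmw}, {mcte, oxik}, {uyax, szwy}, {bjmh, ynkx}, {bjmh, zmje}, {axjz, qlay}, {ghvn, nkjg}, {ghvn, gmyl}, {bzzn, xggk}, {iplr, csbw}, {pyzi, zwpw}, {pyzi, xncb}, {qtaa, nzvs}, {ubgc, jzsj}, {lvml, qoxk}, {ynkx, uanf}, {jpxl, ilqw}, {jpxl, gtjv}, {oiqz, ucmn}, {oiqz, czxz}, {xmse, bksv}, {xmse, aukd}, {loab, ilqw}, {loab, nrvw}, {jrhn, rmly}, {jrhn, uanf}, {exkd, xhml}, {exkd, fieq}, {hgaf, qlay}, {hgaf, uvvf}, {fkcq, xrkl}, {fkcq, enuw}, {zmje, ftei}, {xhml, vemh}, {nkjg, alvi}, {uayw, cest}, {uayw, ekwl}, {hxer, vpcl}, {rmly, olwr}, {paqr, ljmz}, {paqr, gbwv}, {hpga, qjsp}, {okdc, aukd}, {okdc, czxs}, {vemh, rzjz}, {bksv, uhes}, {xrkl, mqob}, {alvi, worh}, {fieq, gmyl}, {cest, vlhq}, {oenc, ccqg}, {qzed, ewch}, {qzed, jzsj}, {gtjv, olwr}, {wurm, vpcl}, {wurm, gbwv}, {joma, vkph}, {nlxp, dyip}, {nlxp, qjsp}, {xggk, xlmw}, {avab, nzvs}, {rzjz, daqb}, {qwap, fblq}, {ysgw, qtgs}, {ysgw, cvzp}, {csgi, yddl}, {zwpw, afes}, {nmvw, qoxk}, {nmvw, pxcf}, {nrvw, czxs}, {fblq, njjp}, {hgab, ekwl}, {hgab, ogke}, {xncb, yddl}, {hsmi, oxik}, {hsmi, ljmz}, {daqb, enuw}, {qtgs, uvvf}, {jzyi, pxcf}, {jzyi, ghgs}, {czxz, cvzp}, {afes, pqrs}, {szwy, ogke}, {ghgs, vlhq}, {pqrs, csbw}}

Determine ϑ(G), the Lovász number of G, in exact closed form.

deg(unrq) = 2; N(unrq) = {ubgc, vkph}.
deg(zmje) = 2; N(zmje) = {bjmh, ftei}.
Vertex mqob has 2 neighbors: tbng, xrkl.
N(gmyl) = {ghvn, fieq}, |N(gmyl)| = 2.
Every vertex has degree 2 (N=109); a single 109-cycle (edge-transitive).
The 55 distinct eigenvalues: [2.0, 1.997, 1.987, 1.97, 1.947, 1.918, 1.882, 1.839, 1.791, 1.737, 1.677, 1.611, 1.54, 1.464, 1.383, 1.298, 1.208, 1.114, 1.017, 0.916, 0.812, 0.705, 0.596, 0.485, 0.372, 0.259, 0.144, 0.029, -0.086, -0.201, -0.316, -0.429, -0.541, -0.651, -0.759, -0.864, -0.967, -1.066, -1.162, -1.253, -1.341, -1.424, -1.503, -1.576, -1.645, -1.708, -1.765, -1.816, -1.861, -1.9, -1.933, -1.959, -1.979, -1.993, -1.999].
−109·(-2*cos(pi/109)) / ((2)−(-2*cos(pi/109))) = 109*cos(pi/109)/(cos(pi/109) + 1) = ϑ(G).
≈ 54.488680079 (to 9 d.p.).
α=54, χ(Ḡ)=55; ϑ=109*cos(pi/109)/(cos(pi/109) + 1) lies between (both strict).

109*cos(pi/109)/(cos(pi/109) + 1)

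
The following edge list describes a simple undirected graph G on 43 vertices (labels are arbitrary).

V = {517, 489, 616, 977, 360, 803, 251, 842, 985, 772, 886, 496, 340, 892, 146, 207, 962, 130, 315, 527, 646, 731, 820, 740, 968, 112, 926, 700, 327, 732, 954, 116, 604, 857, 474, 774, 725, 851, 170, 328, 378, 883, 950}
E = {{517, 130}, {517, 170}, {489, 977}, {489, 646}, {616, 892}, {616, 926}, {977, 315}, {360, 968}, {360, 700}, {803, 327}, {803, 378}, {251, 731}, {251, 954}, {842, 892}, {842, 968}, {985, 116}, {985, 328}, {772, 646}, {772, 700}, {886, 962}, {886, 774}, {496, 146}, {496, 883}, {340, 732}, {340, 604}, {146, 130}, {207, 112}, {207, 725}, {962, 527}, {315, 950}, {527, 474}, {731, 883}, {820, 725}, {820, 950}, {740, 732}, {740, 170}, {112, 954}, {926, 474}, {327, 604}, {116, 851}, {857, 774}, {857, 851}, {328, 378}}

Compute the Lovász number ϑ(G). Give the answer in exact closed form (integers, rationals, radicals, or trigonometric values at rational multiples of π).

Vertex 378 has 2 neighbors: 803, 328.
N(926) = {616, 474}, |N(926)| = 2.
N(977) = {489, 315}, |N(977)| = 2.
deg(207) = 2; N(207) = {112, 725}.
43-vertex 2-regular graph: connected 2-regular on 43 ⇒ C_{43}.
The 22 distinct eigenvalues: [2.0, 1.979, 1.915, 1.811, 1.668, 1.49, 1.279, 1.042, 0.782, 0.506, 0.219, -0.073, -0.363, -0.646, -0.914, -1.164, -1.388, -1.583, -1.744, -1.868, -1.952, -1.995].
λ_max=2, λ_min=-2*cos(pi/43); ϑ = −43·λ_min/(λ_max−λ_min) = 43*cos(pi/43)/(cos(pi/43) + 1).
Numerically 21.471283746.
21 ≤ 43*cos(pi/43)/(cos(pi/43) + 1) ≤ 22: both strict.

43*cos(pi/43)/(cos(pi/43) + 1)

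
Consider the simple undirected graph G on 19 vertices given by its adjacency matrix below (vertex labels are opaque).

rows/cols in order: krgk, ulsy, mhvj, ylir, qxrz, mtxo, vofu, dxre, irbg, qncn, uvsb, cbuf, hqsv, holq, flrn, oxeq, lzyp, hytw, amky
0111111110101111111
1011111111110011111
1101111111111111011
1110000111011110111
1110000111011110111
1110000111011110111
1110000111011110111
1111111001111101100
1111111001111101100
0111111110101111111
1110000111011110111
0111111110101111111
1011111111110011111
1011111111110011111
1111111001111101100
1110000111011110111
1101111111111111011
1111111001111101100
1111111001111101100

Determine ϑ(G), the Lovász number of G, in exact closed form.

N(oxeq) = {krgk, ulsy, mhvj, dxre, irbg, qncn, cbuf, hqsv, holq, flrn, lzyp, hytw, amky}, |N(oxeq)| = 13.
Vertex hytw has 14 neighbors: krgk, ulsy, mhvj, ylir, qxrz, mtxo, vofu, qncn, uvsb, cbuf, hqsv, holq, oxeq, lzyp.
deg(irbg) = 14; N(irbg) = {krgk, ulsy, mhvj, ylir, qxrz, mtxo, vofu, qncn, uvsb, cbuf, hqsv, holq, oxeq, lzyp}.
N(holq) = {krgk, mhvj, ylir, qxrz, mtxo, vofu, dxre, irbg, qncn, uvsb, cbuf, flrn, oxeq, lzyp, hytw, amky}, |N(holq)| = 16.
G = K_{6,5,3,3,2}: α = 6 = χ(Ḡ), so ϑ = 6.
≈ 6.000000 (to 6 d.p.).
α=6, χ(Ḡ)=6; ϑ=6 lies between (collapsed).

6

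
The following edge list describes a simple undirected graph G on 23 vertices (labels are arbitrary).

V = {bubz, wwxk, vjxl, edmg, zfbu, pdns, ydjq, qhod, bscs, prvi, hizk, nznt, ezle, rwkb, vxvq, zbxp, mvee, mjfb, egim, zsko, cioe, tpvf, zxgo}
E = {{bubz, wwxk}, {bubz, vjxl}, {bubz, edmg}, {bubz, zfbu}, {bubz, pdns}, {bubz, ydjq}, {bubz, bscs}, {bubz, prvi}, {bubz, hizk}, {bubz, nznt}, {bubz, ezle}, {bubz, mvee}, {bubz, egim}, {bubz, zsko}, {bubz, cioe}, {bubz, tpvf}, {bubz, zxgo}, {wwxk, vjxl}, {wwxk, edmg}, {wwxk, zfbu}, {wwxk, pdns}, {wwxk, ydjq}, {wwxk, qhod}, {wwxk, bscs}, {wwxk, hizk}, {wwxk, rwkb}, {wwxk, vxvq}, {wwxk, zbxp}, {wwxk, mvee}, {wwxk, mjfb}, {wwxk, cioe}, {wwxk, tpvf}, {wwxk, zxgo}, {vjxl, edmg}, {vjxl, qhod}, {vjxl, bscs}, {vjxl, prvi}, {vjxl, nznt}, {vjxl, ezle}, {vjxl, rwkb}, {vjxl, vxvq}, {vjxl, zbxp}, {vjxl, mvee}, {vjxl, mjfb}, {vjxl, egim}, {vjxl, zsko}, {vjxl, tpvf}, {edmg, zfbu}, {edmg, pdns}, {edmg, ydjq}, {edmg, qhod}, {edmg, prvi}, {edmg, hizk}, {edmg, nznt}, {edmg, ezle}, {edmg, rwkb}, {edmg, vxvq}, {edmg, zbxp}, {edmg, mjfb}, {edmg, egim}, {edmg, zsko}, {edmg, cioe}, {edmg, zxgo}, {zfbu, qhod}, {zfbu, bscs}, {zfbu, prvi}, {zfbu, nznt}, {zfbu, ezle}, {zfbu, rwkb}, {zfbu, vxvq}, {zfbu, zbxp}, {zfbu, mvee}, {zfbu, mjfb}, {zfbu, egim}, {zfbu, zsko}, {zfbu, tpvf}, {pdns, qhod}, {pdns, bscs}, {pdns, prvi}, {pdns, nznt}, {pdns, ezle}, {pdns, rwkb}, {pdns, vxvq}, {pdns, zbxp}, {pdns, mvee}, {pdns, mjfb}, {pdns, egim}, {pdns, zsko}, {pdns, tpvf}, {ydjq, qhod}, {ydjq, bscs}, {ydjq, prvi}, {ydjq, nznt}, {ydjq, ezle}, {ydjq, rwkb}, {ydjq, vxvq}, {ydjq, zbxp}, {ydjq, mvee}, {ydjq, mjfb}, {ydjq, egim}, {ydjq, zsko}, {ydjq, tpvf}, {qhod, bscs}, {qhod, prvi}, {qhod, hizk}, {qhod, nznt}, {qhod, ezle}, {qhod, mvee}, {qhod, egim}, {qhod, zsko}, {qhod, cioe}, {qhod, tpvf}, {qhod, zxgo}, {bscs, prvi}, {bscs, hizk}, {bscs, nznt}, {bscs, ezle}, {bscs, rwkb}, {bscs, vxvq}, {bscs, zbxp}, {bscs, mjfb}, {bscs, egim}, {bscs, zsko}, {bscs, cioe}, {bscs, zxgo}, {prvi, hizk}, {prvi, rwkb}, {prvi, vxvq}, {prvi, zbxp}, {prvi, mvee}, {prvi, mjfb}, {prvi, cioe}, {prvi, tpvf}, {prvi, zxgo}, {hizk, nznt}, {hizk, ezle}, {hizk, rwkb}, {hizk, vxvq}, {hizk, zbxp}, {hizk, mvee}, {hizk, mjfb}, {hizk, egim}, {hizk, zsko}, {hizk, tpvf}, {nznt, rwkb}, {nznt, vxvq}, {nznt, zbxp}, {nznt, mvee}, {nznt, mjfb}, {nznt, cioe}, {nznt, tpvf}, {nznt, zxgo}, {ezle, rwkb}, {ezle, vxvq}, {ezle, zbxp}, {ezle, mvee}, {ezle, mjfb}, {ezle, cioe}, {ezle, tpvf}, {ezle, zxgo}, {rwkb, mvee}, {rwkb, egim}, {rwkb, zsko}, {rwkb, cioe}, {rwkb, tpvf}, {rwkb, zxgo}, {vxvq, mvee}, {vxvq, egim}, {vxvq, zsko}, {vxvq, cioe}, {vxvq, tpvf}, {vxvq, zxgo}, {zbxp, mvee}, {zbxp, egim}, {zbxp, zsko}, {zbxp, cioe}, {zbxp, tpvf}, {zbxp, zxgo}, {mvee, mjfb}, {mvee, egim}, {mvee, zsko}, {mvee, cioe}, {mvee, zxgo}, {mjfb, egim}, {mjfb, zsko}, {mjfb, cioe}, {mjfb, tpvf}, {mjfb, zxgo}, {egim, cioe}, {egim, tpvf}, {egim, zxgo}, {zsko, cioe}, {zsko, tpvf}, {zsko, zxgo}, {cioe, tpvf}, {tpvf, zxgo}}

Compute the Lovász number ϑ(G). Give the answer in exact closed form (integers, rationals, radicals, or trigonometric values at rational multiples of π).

7

Vertex vjxl has 16 neighbors: bubz, wwxk, edmg, qhod, bscs, prvi, nznt, ezle, rwkb, vxvq, zbxp, mvee, mjfb, egim, zsko, tpvf.
deg(edmg) = 19; N(edmg) = {bubz, wwxk, vjxl, zfbu, pdns, ydjq, qhod, prvi, hizk, nznt, ezle, rwkb, vxvq, zbxp, mjfb, egim, zsko, cioe, zxgo}.
N(vxvq) = {wwxk, vjxl, edmg, zfbu, pdns, ydjq, bscs, prvi, hizk, nznt, ezle, mvee, egim, zsko, cioe, tpvf, zxgo}, |N(vxvq)| = 17.
Vertex zfbu has 16 neighbors: bubz, wwxk, edmg, qhod, bscs, prvi, nznt, ezle, rwkb, vxvq, zbxp, mvee, mjfb, egim, zsko, tpvf.
K_{7,6,6,4} (perfect); ϑ(G) = α(G) = max{7,6,6,4} = 7.
Numerically 7.000000.
Check 7 ≤ 7 ≤ 7: collapsed.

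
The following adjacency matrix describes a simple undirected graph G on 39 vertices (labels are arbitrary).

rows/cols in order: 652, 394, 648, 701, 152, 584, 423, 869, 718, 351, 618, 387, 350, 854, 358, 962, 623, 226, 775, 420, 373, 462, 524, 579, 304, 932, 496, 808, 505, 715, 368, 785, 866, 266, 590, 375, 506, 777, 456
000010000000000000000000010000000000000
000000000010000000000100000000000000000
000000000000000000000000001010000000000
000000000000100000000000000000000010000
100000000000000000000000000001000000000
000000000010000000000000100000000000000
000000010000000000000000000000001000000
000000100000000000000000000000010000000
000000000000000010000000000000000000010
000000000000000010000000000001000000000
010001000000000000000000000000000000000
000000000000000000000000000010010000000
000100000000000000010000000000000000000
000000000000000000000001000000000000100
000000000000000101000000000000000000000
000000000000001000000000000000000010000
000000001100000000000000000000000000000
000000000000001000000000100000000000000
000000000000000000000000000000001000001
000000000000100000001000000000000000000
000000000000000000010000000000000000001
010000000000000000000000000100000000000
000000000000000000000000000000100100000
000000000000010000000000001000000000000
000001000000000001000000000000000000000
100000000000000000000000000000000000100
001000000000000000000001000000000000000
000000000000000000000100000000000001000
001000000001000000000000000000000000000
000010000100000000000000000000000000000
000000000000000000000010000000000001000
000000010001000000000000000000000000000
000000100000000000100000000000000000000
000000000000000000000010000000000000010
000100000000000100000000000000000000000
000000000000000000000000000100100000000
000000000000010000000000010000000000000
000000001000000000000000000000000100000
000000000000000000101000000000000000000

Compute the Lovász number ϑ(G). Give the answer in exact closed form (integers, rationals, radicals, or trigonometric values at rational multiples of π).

N(394) = {618, 462}, |N(394)| = 2.
deg(808) = 2; N(808) = {462, 375}.
deg(387) = 2; N(387) = {505, 785}.
Vertex 375 has 2 neighbors: 808, 368.
Every vertex has degree 2 (N=39); this is C_{39}, the 39-cycle.
Distinct eigenvalues (to 3 d.p.): [2.0, 1.974, 1.897, 1.771, 1.599, 1.385, 1.136, 0.857, 0.556, 0.241, -0.081, -0.4, -0.709, -1.0, -1.265, -1.497, -1.69, -1.84, -1.942, -1.994].
λ_max=2, λ_min=-2*cos(pi/39); ϑ = −39·λ_min/(λ_max−λ_min) = 39*cos(pi/39)/(cos(pi/39) + 1).
≈ 19.46833241 (to 8 d.p.).
Check 19 ≤ 39*cos(pi/39)/(cos(pi/39) + 1) ≤ 20: both strict.

39*cos(pi/39)/(cos(pi/39) + 1)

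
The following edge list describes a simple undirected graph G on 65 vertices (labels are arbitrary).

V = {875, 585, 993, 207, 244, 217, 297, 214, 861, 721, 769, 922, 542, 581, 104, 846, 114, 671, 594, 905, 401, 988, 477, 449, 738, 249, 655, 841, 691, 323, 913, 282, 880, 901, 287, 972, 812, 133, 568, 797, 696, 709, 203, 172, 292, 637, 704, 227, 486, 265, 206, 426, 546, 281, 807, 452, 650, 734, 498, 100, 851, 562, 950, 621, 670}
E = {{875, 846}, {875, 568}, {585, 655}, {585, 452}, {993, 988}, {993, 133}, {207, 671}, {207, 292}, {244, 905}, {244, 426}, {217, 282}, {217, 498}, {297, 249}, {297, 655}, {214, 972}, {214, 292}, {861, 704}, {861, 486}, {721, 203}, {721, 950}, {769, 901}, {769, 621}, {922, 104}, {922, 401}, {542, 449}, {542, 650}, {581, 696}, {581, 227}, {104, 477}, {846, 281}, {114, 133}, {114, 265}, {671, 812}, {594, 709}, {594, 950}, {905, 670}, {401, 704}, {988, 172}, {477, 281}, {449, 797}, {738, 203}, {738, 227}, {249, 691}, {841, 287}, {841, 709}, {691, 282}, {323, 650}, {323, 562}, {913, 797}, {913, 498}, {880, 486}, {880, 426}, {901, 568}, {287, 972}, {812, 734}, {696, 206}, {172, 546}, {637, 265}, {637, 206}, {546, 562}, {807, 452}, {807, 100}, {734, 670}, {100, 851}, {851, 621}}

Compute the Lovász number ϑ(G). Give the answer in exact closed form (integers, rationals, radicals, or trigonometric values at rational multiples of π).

65*cos(pi/65)/(cos(pi/65) + 1)

N(807) = {452, 100}, |N(807)| = 2.
deg(650) = 2; N(650) = {542, 323}.
Vertex 282 has 2 neighbors: 217, 691.
N(812) = {671, 734}, |N(812)| = 2.
65-vertex 2-regular graph: a single 65-cycle (edge-transitive).
A has 33 distinct eigenvalues ≈ [2.0, 1.990663, 1.96274, 1.916492, 1.852349, 1.770912, 1.67294, 1.559349, 1.431198, 1.289684, 1.136129, 0.971967, 0.798729, 0.618034, 0.431568, 0.241073, 0.048327, -0.14487, -0.336714, -0.525415, -0.70921, -0.886383, -1.05528, -1.214325, -1.362032, -1.497021, -1.618034, -1.723939, -1.813749, -1.886624, -1.941884, -1.979013, -1.997664].
λ_max=2, λ_min=-2*cos(pi/65); ϑ = −65·λ_min/(λ_max−λ_min) = 65*cos(pi/65)/(cos(pi/65) + 1).
ϑ(G) ≈ 32.4810.
Check 32 ≤ 65*cos(pi/65)/(cos(pi/65) + 1) ≤ 33: both strict.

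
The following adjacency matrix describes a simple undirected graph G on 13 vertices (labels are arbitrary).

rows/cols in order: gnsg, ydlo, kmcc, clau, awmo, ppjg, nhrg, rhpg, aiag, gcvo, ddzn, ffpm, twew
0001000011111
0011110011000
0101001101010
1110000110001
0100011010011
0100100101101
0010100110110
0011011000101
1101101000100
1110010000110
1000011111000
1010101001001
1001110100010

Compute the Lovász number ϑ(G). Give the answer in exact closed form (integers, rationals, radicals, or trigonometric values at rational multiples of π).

sqrt(13)

N(aiag) = {gnsg, ydlo, clau, awmo, nhrg, ddzn}, |N(aiag)| = 6.
N(kmcc) = {ydlo, clau, nhrg, rhpg, gcvo, ffpm}, |N(kmcc)| = 6.
Vertex ppjg has 6 neighbors: ydlo, awmo, rhpg, gcvo, ddzn, twew.
N(gnsg) = {clau, aiag, gcvo, ddzn, ffpm, twew}, |N(gnsg)| = 6.
Regular of degree 6 on 13 vertices: strongly regular (13,6,2,3).
spec(A) ≈ [6.0, 1.30278, -2.30278] (distinct, 5 d.p.).
−13·(-sqrt(13)/2 - 1/2) / ((6)−(-sqrt(13)/2 - 1/2)) = sqrt(13) = ϑ(G).
ϑ(G) ≈ 3.60555.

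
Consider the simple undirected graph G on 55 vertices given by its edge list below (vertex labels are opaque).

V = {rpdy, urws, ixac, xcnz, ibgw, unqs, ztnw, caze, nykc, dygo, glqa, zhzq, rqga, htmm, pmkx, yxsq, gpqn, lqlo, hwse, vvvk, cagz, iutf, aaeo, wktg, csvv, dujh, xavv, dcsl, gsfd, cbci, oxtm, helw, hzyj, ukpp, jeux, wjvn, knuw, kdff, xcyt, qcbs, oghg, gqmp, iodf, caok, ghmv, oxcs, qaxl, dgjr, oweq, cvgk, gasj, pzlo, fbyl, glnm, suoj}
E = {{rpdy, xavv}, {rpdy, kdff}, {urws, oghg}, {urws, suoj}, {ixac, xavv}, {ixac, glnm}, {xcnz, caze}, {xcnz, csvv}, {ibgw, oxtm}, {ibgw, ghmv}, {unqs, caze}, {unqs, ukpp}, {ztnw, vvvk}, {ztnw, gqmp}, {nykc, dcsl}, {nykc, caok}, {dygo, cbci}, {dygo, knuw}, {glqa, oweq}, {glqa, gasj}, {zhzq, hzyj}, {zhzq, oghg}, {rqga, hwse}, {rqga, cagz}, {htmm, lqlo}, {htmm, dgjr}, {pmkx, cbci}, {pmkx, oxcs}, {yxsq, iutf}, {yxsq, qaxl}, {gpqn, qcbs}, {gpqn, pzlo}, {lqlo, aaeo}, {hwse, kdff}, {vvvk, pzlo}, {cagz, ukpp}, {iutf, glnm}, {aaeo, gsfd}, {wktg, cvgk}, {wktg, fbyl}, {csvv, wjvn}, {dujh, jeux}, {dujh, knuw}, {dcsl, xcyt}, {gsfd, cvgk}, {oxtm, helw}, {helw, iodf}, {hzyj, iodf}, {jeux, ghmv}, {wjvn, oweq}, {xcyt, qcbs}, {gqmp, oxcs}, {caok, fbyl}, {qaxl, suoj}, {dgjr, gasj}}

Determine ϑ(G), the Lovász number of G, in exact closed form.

55*cos(pi/55)/(cos(pi/55) + 1)

Vertex xcnz has 2 neighbors: caze, csvv.
N(wjvn) = {csvv, oweq}, |N(wjvn)| = 2.
Vertex gqmp has 2 neighbors: ztnw, oxcs.
deg(ixac) = 2; N(ixac) = {xavv, glnm}.
G on 55 vertices is 2-regular; connected 2-regular on 55 ⇒ C_{55}.
The 28 distinct eigenvalues: [2.0, 1.986963, 1.948024, 1.883689, 1.794797, 1.682507, 1.548283, 1.393875, 1.221296, 1.032795, 0.83083, 0.618034, 0.397181, 0.17115, -0.057112, -0.28463, -0.508437, -0.725615, -0.933335, -1.128886, -1.309721, -1.473482, -1.618034, -1.741492, -1.842247, -1.918986, -1.970708, -1.996738].
Lovász: ϑ = −55(-2*cos(pi/55))/(2+-(-1)*2*cos(pi/55)) = 55*cos(pi/55)/(cos(pi/55) + 1).
≈ 27.477556878 (to 9 d.p.).
Sandwich: α(G)=27 ≤ ϑ(G)=55*cos(pi/55)/(cos(pi/55) + 1) ≤ χ(Ḡ)=28 (both strict).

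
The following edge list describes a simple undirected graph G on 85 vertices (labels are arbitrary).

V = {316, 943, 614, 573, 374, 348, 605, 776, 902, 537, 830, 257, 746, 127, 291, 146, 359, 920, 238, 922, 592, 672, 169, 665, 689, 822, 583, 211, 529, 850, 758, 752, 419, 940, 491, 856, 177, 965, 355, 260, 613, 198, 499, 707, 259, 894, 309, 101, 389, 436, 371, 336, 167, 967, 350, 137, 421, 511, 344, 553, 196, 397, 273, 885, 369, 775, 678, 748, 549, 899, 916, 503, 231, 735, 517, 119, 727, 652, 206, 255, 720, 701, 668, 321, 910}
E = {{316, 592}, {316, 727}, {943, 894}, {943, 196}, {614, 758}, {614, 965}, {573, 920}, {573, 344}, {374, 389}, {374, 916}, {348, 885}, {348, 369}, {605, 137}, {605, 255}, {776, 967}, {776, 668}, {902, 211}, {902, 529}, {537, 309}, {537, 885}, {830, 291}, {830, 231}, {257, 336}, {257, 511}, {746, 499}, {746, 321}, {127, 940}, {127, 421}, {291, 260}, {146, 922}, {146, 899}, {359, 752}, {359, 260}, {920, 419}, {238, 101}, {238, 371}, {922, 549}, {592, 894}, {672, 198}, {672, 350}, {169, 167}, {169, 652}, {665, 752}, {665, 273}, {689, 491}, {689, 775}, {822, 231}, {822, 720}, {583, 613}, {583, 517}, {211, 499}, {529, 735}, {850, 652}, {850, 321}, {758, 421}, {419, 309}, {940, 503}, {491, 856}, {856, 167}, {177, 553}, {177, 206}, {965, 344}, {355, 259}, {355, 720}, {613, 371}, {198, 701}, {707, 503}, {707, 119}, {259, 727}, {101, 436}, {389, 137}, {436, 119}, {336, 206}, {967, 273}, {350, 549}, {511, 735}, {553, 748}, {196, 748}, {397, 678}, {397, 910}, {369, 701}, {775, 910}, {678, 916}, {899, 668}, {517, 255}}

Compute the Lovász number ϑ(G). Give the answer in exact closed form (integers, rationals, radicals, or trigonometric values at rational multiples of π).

85*cos(pi/85)/(cos(pi/85) + 1)

N(940) = {127, 503}, |N(940)| = 2.
deg(746) = 2; N(746) = {499, 321}.
N(257) = {336, 511}, |N(257)| = 2.
Vertex 137 has 2 neighbors: 605, 389.
G on 85 vertices is 2-regular; the odd cycle C_{85}.
A has 43 distinct eigenvalues ≈ [2.0, 1.995, 1.978, 1.951, 1.913, 1.865, 1.806, 1.738, 1.66, 1.573, 1.478, 1.374, 1.263, 1.145, 1.021, 0.891, 0.757, 0.618, 0.476, 0.331, 0.185, 0.037, -0.111, -0.258, -0.404, -0.547, -0.688, -0.825, -0.957, -1.084, -1.205, -1.32, -1.427, -1.527, -1.618, -1.7, -1.774, -1.837, -1.89, -1.933, -1.966, -1.988, -1.999].
Lovász (edge-transitive): ϑ = −85·(-2*cos(pi/85))/((2)−(-2*cos(pi/85))) = 85*cos(pi/85)/(cos(pi/85) + 1).
ϑ(G) ≈ 42.485483.
Sandwich: α(G)=42 ≤ ϑ(G)=85*cos(pi/85)/(cos(pi/85) + 1) ≤ χ(Ḡ)=43 (both strict).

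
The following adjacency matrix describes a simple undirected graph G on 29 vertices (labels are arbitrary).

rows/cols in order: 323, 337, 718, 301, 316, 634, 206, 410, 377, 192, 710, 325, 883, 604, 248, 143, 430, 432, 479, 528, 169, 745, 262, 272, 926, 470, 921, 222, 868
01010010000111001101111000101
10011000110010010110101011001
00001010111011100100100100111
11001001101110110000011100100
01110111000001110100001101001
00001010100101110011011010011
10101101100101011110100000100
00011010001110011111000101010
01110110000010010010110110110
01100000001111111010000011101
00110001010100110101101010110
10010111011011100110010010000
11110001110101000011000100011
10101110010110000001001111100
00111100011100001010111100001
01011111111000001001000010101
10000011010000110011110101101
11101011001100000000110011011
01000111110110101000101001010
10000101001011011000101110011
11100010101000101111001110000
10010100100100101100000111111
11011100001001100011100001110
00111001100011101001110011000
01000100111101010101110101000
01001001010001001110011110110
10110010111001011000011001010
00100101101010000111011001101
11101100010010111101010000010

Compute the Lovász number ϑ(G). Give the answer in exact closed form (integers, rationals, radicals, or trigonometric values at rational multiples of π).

sqrt(29)

N(710) = {718, 301, 410, 192, 325, 248, 143, 432, 528, 169, 262, 926, 921, 222}, |N(710)| = 14.
deg(337) = 14; N(337) = {323, 301, 316, 377, 192, 883, 143, 432, 479, 169, 262, 926, 470, 868}.
N(301) = {323, 337, 316, 410, 377, 710, 325, 883, 248, 143, 745, 262, 272, 921}, |N(301)| = 14.
N(222) = {718, 634, 410, 377, 710, 883, 432, 479, 528, 745, 262, 470, 921, 868}, |N(222)| = 14.
Every vertex has degree 14 (N=29); SR(29,14,6,7) — a Paley graph.
The 3 distinct eigenvalues: [14.0, 2.193, -3.193].
Lovász: ϑ = −29(-sqrt(29)/2 - 1/2)/(14+-(-sqrt(29)/2 - 1/2)) = sqrt(29).
ϑ(G) ≈ 5.38516481.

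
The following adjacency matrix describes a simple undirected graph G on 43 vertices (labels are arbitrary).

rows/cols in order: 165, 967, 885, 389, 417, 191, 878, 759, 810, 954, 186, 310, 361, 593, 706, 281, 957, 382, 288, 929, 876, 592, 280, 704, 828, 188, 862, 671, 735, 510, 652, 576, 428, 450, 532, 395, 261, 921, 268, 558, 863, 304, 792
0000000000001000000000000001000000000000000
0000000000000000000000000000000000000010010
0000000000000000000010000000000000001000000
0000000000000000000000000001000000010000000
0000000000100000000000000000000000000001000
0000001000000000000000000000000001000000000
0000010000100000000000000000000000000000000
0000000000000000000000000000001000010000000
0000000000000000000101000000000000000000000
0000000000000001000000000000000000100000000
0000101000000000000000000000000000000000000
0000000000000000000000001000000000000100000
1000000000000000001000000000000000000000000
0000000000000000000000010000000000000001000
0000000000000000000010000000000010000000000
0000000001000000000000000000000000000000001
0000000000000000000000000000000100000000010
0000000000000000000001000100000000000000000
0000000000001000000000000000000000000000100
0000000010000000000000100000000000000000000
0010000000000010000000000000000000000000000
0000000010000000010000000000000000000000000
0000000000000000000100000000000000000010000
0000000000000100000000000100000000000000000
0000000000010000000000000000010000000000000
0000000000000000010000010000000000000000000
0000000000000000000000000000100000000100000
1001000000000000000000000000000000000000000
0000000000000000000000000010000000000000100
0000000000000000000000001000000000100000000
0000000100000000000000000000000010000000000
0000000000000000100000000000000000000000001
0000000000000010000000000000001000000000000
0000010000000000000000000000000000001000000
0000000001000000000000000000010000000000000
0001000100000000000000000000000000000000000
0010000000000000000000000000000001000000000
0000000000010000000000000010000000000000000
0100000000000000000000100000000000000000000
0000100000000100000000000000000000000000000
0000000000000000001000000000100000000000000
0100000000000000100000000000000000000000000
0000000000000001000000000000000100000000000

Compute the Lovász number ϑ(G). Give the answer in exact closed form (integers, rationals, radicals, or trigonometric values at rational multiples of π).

43*cos(pi/43)/(cos(pi/43) + 1)

Vertex 165 has 2 neighbors: 361, 671.
Vertex 532 has 2 neighbors: 954, 510.
N(592) = {810, 382}, |N(592)| = 2.
N(558) = {417, 593}, |N(558)| = 2.
deg(v) = 2 for all v (|V|=43); this is C_{43}, the 43-cycle.
The 22 distinct eigenvalues: [2.0, 1.979, 1.915, 1.811, 1.668, 1.49, 1.279, 1.042, 0.782, 0.506, 0.219, -0.073, -0.363, -0.646, -0.914, -1.164, -1.388, -1.583, -1.744, -1.868, -1.952, -1.995].
Lovász (edge-transitive): ϑ = −43·(-2*cos(pi/43))/((2)−(-2*cos(pi/43))) = 43*cos(pi/43)/(cos(pi/43) + 1).
ϑ(G) ≈ 21.4713.
Lovász sandwich 21 ≤ 43*cos(pi/43)/(cos(pi/43) + 1) ≤ 22: both strict.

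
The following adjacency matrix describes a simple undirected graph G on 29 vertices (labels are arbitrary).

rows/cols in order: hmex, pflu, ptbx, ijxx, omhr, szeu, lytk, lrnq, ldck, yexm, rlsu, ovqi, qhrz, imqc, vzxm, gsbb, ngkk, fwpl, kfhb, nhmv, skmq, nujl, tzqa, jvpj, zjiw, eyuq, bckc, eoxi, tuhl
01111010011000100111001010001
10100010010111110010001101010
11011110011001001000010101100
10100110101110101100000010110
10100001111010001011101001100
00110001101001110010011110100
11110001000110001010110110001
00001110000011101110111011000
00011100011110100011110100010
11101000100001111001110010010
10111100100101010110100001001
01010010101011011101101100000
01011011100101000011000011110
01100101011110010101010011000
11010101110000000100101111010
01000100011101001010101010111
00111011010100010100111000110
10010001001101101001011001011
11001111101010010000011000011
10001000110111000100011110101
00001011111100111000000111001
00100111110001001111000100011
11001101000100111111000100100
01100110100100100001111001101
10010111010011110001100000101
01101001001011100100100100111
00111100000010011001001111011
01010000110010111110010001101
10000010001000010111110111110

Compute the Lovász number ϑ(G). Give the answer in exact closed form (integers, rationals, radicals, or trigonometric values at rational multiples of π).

Vertex zjiw has 14 neighbors: hmex, ijxx, szeu, lytk, lrnq, yexm, qhrz, imqc, vzxm, gsbb, nhmv, skmq, bckc, tuhl.
N(skmq) = {omhr, lytk, lrnq, ldck, yexm, rlsu, ovqi, vzxm, gsbb, ngkk, jvpj, zjiw, eyuq, tuhl}, |N(skmq)| = 14.
deg(tuhl) = 14; N(tuhl) = {hmex, lytk, rlsu, gsbb, fwpl, kfhb, nhmv, skmq, nujl, jvpj, zjiw, eyuq, bckc, eoxi}.
deg(ngkk) = 14; N(ngkk) = {ptbx, ijxx, omhr, lytk, lrnq, yexm, ovqi, gsbb, fwpl, skmq, nujl, tzqa, bckc, eoxi}.
Every vertex has degree 14 (N=29); Paley(29): SR with (k,λ,μ)=(14,6,7).
spec(A) ≈ [14.0, 2.193, -3.193] (distinct, 3 d.p.).
Lovász: ϑ = −29(-sqrt(29)/2 - 1/2)/(14+-(-sqrt(29)/2 - 1/2)) = sqrt(29).
≈ 5.38516481 (to 8 d.p.).

sqrt(29)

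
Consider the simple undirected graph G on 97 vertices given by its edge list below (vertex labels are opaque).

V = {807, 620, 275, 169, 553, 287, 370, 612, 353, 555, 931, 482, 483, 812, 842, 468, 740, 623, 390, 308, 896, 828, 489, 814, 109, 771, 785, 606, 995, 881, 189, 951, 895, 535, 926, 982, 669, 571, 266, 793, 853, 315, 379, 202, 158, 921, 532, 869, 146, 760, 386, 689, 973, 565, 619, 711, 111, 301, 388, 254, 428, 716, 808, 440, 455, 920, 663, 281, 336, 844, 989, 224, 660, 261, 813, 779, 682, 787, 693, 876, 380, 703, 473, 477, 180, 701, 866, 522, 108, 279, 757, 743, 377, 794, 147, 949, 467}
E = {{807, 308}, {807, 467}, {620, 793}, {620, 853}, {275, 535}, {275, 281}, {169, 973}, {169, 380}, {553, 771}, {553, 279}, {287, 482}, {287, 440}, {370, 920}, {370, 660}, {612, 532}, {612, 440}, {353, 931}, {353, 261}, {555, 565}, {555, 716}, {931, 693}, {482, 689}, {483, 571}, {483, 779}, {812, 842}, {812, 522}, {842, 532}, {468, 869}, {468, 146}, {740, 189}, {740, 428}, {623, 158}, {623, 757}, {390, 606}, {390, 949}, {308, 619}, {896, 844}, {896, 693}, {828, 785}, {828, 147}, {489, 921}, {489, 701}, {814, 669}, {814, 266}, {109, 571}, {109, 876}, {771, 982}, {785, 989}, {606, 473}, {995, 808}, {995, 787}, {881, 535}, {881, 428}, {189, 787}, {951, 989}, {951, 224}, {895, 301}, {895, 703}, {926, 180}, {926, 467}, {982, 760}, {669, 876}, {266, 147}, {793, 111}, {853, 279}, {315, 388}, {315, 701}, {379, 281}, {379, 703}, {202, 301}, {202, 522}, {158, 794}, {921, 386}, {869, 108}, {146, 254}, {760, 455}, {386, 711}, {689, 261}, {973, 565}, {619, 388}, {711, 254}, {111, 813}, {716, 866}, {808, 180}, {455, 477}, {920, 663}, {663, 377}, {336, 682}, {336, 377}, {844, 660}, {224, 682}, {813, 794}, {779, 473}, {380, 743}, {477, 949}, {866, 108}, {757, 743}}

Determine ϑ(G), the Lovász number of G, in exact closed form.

deg(440) = 2; N(440) = {287, 612}.
N(202) = {301, 522}, |N(202)| = 2.
deg(532) = 2; N(532) = {612, 842}.
deg(807) = 2; N(807) = {308, 467}.
deg(v) = 2 for all v (|V|=97); this is C_{97}, the 97-cycle.
Distinct eigenvalues (to 3 d.p.): [2.0, 1.996, 1.983, 1.962, 1.933, 1.896, 1.851, 1.798, 1.737, 1.67, 1.595, 1.513, 1.426, 1.332, 1.232, 1.128, 1.019, 0.905, 0.788, 0.667, 0.544, 0.418, 0.29, 0.162, 0.032, -0.097, -0.226, -0.354, -0.481, -0.606, -0.728, -0.847, -0.962, -1.074, -1.181, -1.283, -1.379, -1.47, -1.555, -1.633, -1.704, -1.769, -1.825, -1.874, -1.916, -1.949, -1.974, -1.991, -1.999].
−97·(-2*cos(pi/97)) / ((2)−(-2*cos(pi/97))) = 97*cos(pi/97)/(cos(pi/97) + 1) = ϑ(G).
= 48.48728… (decimal).
Check 48 ≤ 97*cos(pi/97)/(cos(pi/97) + 1) ≤ 49: both strict.

97*cos(pi/97)/(cos(pi/97) + 1)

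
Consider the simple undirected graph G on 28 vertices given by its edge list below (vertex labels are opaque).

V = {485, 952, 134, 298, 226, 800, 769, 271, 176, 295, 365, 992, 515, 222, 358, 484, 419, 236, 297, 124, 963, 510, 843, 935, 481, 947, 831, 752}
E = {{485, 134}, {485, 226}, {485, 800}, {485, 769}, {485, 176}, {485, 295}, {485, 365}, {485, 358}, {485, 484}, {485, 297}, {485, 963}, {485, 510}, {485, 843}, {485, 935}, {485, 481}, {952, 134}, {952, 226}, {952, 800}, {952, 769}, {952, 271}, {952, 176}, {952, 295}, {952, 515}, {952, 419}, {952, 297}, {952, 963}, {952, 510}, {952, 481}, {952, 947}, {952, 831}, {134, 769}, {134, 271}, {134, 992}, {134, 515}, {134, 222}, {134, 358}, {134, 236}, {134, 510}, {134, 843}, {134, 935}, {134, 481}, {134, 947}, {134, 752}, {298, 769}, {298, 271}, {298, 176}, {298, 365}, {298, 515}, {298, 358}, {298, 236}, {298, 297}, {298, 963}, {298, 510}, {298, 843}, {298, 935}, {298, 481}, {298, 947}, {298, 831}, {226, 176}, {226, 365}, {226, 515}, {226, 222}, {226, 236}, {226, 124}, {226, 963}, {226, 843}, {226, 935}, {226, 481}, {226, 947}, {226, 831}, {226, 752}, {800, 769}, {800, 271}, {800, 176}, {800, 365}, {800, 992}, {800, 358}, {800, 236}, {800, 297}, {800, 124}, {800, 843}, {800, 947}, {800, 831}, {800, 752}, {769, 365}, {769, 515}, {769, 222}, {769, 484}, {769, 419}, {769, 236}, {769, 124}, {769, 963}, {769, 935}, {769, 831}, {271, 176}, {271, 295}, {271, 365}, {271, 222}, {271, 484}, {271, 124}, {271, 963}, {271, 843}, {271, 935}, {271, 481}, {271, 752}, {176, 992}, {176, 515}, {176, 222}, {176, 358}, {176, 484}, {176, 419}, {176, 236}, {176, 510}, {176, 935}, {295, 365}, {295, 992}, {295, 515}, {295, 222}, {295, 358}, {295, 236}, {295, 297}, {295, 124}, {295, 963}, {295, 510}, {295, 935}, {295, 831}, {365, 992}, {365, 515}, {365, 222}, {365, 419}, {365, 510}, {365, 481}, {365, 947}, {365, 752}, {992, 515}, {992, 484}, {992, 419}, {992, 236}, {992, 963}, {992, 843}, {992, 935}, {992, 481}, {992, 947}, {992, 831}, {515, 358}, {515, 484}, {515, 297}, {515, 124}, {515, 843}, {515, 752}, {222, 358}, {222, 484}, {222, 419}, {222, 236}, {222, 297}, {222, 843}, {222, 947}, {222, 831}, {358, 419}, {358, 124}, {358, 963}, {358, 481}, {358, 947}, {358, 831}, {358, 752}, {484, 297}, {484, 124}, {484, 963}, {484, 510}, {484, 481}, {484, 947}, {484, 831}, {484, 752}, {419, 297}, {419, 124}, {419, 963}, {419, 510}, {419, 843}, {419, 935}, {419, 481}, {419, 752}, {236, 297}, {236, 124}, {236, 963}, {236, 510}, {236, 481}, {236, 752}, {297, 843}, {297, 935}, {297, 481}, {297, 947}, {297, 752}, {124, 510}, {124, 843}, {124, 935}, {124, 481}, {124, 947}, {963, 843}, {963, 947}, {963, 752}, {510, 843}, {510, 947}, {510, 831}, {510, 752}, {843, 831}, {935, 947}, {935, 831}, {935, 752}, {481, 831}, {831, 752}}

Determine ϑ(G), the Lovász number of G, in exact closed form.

7

deg(843) = 15; N(843) = {485, 134, 298, 226, 800, 271, 992, 515, 222, 419, 297, 124, 963, 510, 831}.
deg(947) = 15; N(947) = {952, 134, 298, 226, 800, 365, 992, 222, 358, 484, 297, 124, 963, 510, 935}.
N(963) = {485, 952, 298, 226, 769, 271, 295, 992, 358, 484, 419, 236, 843, 947, 752}, |N(963)| = 15.
Vertex 510 has 15 neighbors: 485, 952, 134, 298, 176, 295, 365, 484, 419, 236, 124, 843, 947, 831, 752.
G on 28 vertices is 15-regular; this is K(8,2), the Kneser graph.
The 3 distinct eigenvalues: [15.0, 1.0, -5.0].
Lovász: ϑ = −28(-5)/(15+-1*(-5)) = 7.
≈ 7.000000 (to 6 d.p.).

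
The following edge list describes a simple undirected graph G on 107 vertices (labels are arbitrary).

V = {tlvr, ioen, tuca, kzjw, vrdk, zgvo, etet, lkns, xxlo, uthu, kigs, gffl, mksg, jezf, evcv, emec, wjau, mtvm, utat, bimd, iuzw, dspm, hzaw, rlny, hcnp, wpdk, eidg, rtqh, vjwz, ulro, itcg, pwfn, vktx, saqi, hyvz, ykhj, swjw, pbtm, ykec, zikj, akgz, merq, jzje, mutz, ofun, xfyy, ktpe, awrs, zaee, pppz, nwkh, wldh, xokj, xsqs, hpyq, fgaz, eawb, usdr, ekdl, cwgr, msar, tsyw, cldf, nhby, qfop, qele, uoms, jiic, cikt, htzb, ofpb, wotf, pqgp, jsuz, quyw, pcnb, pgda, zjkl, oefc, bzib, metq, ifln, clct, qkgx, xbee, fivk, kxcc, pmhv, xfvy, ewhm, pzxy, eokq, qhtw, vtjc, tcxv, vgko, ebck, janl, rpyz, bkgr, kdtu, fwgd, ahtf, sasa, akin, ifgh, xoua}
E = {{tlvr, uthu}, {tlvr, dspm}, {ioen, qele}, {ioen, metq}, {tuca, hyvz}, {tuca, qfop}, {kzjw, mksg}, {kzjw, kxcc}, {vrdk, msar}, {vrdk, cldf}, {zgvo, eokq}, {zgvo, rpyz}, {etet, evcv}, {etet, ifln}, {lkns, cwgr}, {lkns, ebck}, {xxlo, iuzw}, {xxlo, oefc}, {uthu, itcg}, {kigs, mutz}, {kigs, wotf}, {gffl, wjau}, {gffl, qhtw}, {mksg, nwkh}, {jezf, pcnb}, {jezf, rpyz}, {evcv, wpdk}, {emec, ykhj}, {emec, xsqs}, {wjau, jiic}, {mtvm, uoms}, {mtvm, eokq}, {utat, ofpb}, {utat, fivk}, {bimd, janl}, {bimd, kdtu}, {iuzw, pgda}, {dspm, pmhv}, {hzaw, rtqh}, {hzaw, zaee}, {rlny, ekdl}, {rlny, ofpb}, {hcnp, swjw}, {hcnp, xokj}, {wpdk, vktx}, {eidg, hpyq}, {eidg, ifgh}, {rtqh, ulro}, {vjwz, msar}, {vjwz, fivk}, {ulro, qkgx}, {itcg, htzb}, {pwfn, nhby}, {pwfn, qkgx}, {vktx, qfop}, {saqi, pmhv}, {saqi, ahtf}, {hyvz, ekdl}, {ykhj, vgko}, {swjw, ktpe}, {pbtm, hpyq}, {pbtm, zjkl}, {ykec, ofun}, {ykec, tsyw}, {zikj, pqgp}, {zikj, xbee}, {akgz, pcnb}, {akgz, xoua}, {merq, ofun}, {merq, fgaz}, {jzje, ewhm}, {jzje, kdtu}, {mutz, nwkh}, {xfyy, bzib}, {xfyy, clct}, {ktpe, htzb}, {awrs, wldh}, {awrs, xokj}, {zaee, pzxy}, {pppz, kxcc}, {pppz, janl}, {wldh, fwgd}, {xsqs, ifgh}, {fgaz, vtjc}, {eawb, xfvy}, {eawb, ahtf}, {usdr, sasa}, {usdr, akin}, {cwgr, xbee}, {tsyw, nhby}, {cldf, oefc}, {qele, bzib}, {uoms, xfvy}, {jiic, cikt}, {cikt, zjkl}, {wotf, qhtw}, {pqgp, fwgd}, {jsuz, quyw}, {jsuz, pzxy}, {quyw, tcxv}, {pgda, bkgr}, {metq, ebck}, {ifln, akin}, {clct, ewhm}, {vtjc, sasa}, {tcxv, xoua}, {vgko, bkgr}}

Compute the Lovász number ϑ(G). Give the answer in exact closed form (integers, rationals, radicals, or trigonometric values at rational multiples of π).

107*cos(pi/107)/(cos(pi/107) + 1)

deg(zikj) = 2; N(zikj) = {pqgp, xbee}.
N(kigs) = {mutz, wotf}, |N(kigs)| = 2.
N(dspm) = {tlvr, pmhv}, |N(dspm)| = 2.
deg(ofun) = 2; N(ofun) = {ykec, merq}.
2-regular, N=107; connected 2-regular on 107 ⇒ C_{107}.
spec(A) ≈ [2.0, 1.996553, 1.986223, 1.969046, 1.945082, 1.914413, 1.877144, 1.833404, 1.783344, 1.727137, 1.664975, 1.597075, 1.523668, 1.44501, 1.36137, 1.273037, 1.180316, 1.083526, 0.983001, 0.879087, 0.772143, 0.662537, 0.550647, 0.43686, 0.321566, 0.205163, 0.088054, -0.02936, -0.146672, -0.263478, -0.379376, -0.493966, -0.606854, -0.717649, -0.825971, -0.931446, -1.033709, -1.132409, -1.227206, -1.317772, -1.403795, -1.484979, -1.561044, -1.631728, -1.696787, -1.755997, -1.809154, -1.856074, -1.896596, -1.930579, -1.957908, -1.978487, -1.992247, -1.999138] (distinct, 6 d.p.).
λ_max=2, λ_min=-2*cos(pi/107); ϑ = −107·λ_min/(λ_max−λ_min) = 107*cos(pi/107)/(cos(pi/107) + 1).
≈ 53.48846843 (to 8 d.p.).
53 ≤ 107*cos(pi/107)/(cos(pi/107) + 1) ≤ 54: both strict.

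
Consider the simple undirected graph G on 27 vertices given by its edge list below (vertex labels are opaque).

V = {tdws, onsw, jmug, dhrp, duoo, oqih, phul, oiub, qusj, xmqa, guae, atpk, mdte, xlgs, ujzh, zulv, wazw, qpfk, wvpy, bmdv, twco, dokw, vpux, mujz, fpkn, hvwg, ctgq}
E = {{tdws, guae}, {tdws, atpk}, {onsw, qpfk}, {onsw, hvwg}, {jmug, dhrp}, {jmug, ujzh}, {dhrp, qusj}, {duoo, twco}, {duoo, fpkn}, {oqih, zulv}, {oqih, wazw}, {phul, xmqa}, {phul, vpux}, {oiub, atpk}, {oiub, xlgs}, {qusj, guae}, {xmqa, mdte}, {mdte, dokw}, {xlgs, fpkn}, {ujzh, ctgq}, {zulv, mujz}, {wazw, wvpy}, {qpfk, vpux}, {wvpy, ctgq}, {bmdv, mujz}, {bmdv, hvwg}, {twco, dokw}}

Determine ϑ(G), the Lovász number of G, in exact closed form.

27*cos(pi/27)/(cos(pi/27) + 1)

N(ctgq) = {ujzh, wvpy}, |N(ctgq)| = 2.
N(mdte) = {xmqa, dokw}, |N(mdte)| = 2.
deg(dhrp) = 2; N(dhrp) = {jmug, qusj}.
N(atpk) = {tdws, oiub}, |N(atpk)| = 2.
27-vertex 2-regular graph: a single 27-cycle (edge-transitive).
A has 14 distinct eigenvalues ≈ [2.0, 1.946, 1.787, 1.532, 1.194, 0.792, 0.347, -0.116, -0.574, -1.0, -1.372, -1.671, -1.879, -1.986].
−27·(-2*cos(pi/27)) / ((2)−(-2*cos(pi/27))) = 27*cos(pi/27)/(cos(pi/27) + 1) = ϑ(G).
≈ 13.4542041 (to 7 d.p.).
13 ≤ 27*cos(pi/27)/(cos(pi/27) + 1) ≤ 14: both strict.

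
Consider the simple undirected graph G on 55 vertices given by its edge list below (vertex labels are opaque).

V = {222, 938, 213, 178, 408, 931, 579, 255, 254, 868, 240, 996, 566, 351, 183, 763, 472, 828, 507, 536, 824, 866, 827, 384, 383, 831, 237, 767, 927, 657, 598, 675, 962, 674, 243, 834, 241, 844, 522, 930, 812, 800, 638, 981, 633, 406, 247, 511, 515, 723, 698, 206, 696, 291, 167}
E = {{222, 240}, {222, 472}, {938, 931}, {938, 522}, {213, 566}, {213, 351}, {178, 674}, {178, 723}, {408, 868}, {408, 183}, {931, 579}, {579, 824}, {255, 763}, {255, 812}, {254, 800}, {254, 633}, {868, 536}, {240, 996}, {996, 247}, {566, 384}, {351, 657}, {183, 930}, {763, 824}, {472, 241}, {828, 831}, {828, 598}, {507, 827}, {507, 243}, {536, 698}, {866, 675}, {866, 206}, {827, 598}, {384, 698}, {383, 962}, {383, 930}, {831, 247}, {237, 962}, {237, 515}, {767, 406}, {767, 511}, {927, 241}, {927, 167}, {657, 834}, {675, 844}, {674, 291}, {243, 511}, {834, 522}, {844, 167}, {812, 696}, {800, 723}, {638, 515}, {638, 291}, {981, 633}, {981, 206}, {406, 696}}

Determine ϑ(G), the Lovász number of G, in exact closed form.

N(408) = {868, 183}, |N(408)| = 2.
deg(206) = 2; N(206) = {866, 981}.
deg(996) = 2; N(996) = {240, 247}.
Vertex 868 has 2 neighbors: 408, 536.
deg(v) = 2 for all v (|V|=55); connected 2-regular on 55 ⇒ C_{55}.
Distinct eigenvalues (to 4 d.p.): [2.0, 1.987, 1.948, 1.8837, 1.7948, 1.6825, 1.5483, 1.3939, 1.2213, 1.0328, 0.8308, 0.618, 0.3972, 0.1712, -0.0571, -0.2846, -0.5084, -0.7256, -0.9333, -1.1289, -1.3097, -1.4735, -1.618, -1.7415, -1.8422, -1.919, -1.9707, -1.9967].
−55·(-2*cos(pi/55)) / ((2)−(-2*cos(pi/55))) = 55*cos(pi/55)/(cos(pi/55) + 1) = ϑ(G).
= 27.47756… (decimal).
α=27, χ(Ḡ)=28; ϑ=55*cos(pi/55)/(cos(pi/55) + 1) lies between (both strict).

55*cos(pi/55)/(cos(pi/55) + 1)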